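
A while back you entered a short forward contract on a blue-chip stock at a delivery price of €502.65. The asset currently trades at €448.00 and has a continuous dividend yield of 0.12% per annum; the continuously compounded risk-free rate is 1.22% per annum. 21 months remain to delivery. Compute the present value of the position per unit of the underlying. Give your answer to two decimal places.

Current fair forward for the remaining 21 months: F = S·e^((r − q)·T), (r − q) = 0.0122 − 0.0012 = 0.0110
F = 448.00 · e^(0.0110 × 21/12) = 448.00 × 1.019436 = 456.7073
Value of long forward = (F − K)·e^(−rT) = (456.7073 − 502.65) · e^(−0.0122·21/12)
= -45.9427 × 0.978876 = -44.97
Short position value = −(long value) = €44.97

€44.97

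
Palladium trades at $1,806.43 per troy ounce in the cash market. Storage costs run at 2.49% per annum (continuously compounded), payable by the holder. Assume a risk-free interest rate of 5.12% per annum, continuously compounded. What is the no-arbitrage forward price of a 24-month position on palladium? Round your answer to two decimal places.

Net carry = r + u − y = 0.0512 + 0.0249 − 0.0000 = 0.0761
F = S·e^((r+u−y)T) = 1806.43 · e^(0.0761 × 24/12) = 1806.43 · e^0.15220000
= 1806.43 × 1.16439309 = $2,103.39 per troy ounce

$2,103.39 per troy ounce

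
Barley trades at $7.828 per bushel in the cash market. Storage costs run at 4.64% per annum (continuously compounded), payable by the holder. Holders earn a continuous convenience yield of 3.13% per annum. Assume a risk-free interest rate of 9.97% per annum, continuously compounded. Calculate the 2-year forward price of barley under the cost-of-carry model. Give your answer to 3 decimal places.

Net carry = r + u − y = 0.0997 + 0.0464 − 0.0313 = 0.1148
F = S·e^((r+u−y)T) = 7.828 · e^(0.1148 × 2) = 7.828 · e^0.229600
= 7.828 × 1.258097 = $9.848 per bushel

$9.848 per bushel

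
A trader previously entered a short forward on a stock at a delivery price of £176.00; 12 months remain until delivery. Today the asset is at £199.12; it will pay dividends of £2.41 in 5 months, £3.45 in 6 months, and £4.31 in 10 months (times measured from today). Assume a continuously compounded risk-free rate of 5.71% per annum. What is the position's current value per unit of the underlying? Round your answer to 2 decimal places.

PV(remaining dividends) I = 2.41·e^(−0.0571·5/12) + 3.45·e^(−0.0571·6/12) + 4.31·e^(−0.0571·10/12) = 9.8160
Current forward F = (S − I)·e^(rT) = (199.12 − 9.8160)·e^(0.0571·12/12) = 189.3040 × 1.058762 = 200.4279
Value (long) = (F − K)·e^(−rT) = (200.4279 − 176.00) × 0.944500 = 23.0722
Short position value = −(long value) = -£23.07

-£23.07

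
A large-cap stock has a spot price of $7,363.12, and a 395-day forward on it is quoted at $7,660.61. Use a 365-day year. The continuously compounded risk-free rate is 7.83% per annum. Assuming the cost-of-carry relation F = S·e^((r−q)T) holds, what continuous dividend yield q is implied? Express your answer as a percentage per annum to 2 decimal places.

From F = S·e^((r−q)T): (r − q) = ln(F/S)/T
ln(7660.61/7363.12) = ln(1.040403) = 0.039608
(r − q) = 0.039608 / (395/365) = 0.036600
q = r − ln(F/S)/T = 0.0783 − 0.036600 = 0.041700
q = 4.17%

4.17%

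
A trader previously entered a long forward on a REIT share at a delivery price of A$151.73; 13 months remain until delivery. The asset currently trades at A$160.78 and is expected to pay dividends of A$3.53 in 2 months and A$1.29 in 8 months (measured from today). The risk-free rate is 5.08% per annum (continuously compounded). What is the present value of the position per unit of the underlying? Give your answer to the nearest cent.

PV(remaining dividends) I = 3.53·e^(−0.0508·2/12) + 1.29·e^(−0.0508·8/12) = 4.7473
Current forward F = (S − I)·e^(rT) = (160.78 − 4.7473)·e^(0.0508·13/12) = 156.0327 × 1.056576 = 164.8604
Value (long) = (F − K)·e^(−rT) = (164.8604 − 151.73) × 0.946454 = 12.4273
Value = A$12.43

A$12.43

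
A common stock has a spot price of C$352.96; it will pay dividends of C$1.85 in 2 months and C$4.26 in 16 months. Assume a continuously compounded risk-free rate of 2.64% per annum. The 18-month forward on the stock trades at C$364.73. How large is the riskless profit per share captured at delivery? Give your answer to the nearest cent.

C$3.71 per share

PV(dividends) I = 1.85·e^(−0.0264·2/12) + 4.26·e^(−0.0264·16/12) = 5.9545
Fair forward F* = (S − I)·e^(rT) = (352.96 − 5.9545)·e^0.039600 = 347.0055 × 1.040395 = 361.0228
Market C$364.73 > fair 361.0228: forward overpriced → cash-and-carry (borrow at r, buy the stock and collect the dividends, short the forward).
Profit at T = |F_mkt − F*| = |364.73 − 361.0228| = C$3.71 per share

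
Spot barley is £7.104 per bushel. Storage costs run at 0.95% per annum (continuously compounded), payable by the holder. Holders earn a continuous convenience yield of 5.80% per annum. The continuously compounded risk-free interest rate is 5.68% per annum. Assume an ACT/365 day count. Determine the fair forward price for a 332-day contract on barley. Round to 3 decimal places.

Net carry = r + u − y = 0.0568 + 0.0095 − 0.0580 = 0.0083
F = S·e^((r+u−y)T) = 7.104 · e^(0.0083 × 332/365) = 7.104 · e^0.007550
= 7.104 × 1.007579 = £7.158 per bushel

£7.158 per bushel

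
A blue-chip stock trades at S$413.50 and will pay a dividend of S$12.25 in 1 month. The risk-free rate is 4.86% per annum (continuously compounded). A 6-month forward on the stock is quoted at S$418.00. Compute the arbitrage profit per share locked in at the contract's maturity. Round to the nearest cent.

PV(dividends) I = 12.25·e^(−0.0486·1/12) = 12.2005
Fair forward F* = (S − I)·e^(rT) = (413.50 − 12.2005)·e^0.024300 = 401.2995 × 1.024598 = 411.1707
Market S$418.00 > fair 411.1707: forward overpriced → cash-and-carry (borrow at r, buy the stock and collect the dividends, short the forward).
Profit at T = |F_mkt − F*| = |418.00 − 411.1707| = S$6.83 per share

S$6.83 per share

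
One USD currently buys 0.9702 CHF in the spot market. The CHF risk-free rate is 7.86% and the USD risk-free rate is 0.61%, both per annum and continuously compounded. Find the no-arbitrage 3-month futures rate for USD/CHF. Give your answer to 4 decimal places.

0.9879

F = S·e^((r_CHF − r_USD)T) = 0.9702 · e^((0.0786 − 0.0061) × 3/12)
= 0.9702 · e^0.018125 = 0.9702 × 1.018290
F = 0.9879 CHF per USD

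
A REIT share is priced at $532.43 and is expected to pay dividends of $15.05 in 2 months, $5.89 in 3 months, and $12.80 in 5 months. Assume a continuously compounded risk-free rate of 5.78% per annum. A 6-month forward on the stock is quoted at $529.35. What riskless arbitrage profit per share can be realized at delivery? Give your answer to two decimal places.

PV(dividends) I = 15.05·e^(−0.0578·2/12) + 5.89·e^(−0.0578·3/12) + 12.80·e^(−0.0578·5/12) = 33.2066
Fair forward F* = (S − I)·e^(rT) = (532.43 − 33.2066)·e^0.028900 = 499.2234 × 1.029322 = 513.8616
Market $529.35 > fair 513.8616: forward overpriced → cash-and-carry (borrow at r, buy the stock and collect the dividends, short the forward).
Profit at T = |F_mkt − F*| = |529.35 − 513.8616| = $15.49 per share

$15.49 per share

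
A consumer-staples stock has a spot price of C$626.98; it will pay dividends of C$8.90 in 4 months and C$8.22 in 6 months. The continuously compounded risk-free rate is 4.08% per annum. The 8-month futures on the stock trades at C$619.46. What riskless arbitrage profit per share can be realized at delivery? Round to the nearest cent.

C$7.51 per share

PV(dividends) I = 8.90·e^(−0.0408·4/12) + 8.22·e^(−0.0408·6/12) = 16.8338
Fair futures F* = (S − I)·e^(rT) = (626.98 − 16.8338)·e^0.027200 = 610.1462 × 1.027573 = 626.9698
Market C$619.46 < fair 626.9698: forward underpriced → reverse cash-and-carry (short the stock, invest proceeds at r, pay the dividends, go long the forward).
Profit at T = |F_mkt − F*| = |619.46 − 626.9698| = C$7.51 per share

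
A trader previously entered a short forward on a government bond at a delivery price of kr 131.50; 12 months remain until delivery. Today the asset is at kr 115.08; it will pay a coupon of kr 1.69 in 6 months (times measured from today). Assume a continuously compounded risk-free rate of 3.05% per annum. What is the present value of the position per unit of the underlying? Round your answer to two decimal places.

PV(remaining coupons) I = 1.69·e^(−0.0305·6/12) = 1.6644
Current forward F = (S − I)·e^(rT) = (115.08 − 1.6644)·e^(0.0305·12/12) = 113.4156 × 1.030970 = 116.9281
Value (long) = (F − K)·e^(−rT) = (116.9281 − 131.50) × 0.969960 = -14.1342
Short position value = −(long value) = kr 14.13

kr 14.13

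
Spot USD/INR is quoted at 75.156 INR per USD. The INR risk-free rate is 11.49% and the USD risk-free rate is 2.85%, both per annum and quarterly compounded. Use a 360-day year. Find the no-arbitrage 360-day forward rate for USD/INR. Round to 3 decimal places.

81.814

By covered interest parity, F = S · (1+r_INR/4)^(4T) / (1+r_USD/4)^(4T)
= 75.156 × 1.119946 / 1.028806 = 75.156 × 1.088588
F = 81.814 INR per USD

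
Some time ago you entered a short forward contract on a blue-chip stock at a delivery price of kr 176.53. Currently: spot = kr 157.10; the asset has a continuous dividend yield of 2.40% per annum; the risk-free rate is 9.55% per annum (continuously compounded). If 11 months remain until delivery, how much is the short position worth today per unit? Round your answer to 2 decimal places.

kr 8.05

Current fair forward for the remaining 11 months: F = S·e^((r − q)·T), (r − q) = 0.0955 − 0.0240 = 0.0715
F = 157.10 · e^(0.0715 × 11/12) = 157.10 × 1.067737 = 167.7415
Value of long forward = (F − K)·e^(−rT) = (167.7415 − 176.53) · e^(−0.0955·11/12)
= -8.7885 × 0.916181 = -8.05
Short position value = −(long value) = kr 8.05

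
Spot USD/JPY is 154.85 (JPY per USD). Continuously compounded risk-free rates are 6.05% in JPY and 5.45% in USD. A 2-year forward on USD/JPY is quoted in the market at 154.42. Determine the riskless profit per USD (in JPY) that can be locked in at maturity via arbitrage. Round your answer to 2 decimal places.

Fair forward: F* = S·e^(carry·T), with carry = (r_JPY − r_USD) = 0.0605 − 0.0545 = 0.0060
F* = 154.85 · e^(0.0060 × 2) = 154.85 · e^0.012000 = 154.85 × 1.012072 = 156.7193
Market 154.42 < fair 156.7193: forward underpriced → reverse cash-and-carry (short spot, go long the forward).
At maturity, profit = |F_mkt − F*| = |154.42 − 156.7193| = 2.30 per USD (in JPY)

2.30 per USD (in JPY)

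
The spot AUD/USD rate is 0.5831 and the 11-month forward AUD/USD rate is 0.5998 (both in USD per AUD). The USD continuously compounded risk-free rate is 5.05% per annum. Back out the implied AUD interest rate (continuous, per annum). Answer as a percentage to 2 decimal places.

F = S·e^((r_USD − r_AUD)T) ⇒ r_AUD = r_USD − ln(F/S)/T
ln(0.5998/0.5831) = 0.028238; /(11/12) = 0.030805
r_AUD = 0.0505 − 0.030805 = 0.019695
r_AUD = 1.97%

1.97%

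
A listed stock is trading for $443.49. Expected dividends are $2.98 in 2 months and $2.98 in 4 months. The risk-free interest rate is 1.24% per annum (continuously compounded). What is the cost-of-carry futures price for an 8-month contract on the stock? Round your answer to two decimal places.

PV(dividends) I = 2.98·e^(−0.0124·2/12) + 2.98·e^(−0.0124·4/12)
I = 2.9738 + 2.9677 = 5.9415
F = (S − I)·e^(rT) = (443.49 − 5.9415) · e^(0.0124·8/12)
= 437.5485 · e^0.008267 = 437.5485 × 1.008301 = $441.18

$441.18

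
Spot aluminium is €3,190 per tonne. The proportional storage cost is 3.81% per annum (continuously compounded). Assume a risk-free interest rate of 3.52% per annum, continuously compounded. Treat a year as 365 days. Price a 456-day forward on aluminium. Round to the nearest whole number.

Net carry = r + u − y = 0.0352 + 0.0381 − 0.0000 = 0.0733
F = S·e^((r+u−y)T) = 3190 · e^(0.0733 × 456/365) = 3190 · e^0.091575
= 3190 × 1.095899 = €3,496 per tonne

€3,496 per tonne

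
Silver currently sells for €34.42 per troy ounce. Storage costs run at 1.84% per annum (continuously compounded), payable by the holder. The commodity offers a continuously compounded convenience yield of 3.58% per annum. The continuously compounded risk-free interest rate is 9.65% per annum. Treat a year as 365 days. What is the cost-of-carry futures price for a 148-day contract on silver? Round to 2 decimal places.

Net carry = r + u − y = 0.0965 + 0.0184 − 0.0358 = 0.0791
F = S·e^((r+u−y)T) = 34.42 · e^(0.0791 × 148/365) = 34.42 · e^0.032073
= 34.42 × 1.032593 = €35.54 per troy ounce

€35.54 per troy ounce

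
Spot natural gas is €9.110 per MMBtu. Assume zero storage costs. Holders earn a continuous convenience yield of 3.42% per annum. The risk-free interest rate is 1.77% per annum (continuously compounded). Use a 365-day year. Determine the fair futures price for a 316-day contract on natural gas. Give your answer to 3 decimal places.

Net carry = r + u − y = 0.0177 + 0.0000 − 0.0342 = -0.0165
F = S·e^((r+u−y)T) = 9.110 · e^(-0.0165 × 316/365) = 9.110 · e^-0.014285
= 9.110 × 0.985817 = €8.981 per MMBtu

€8.981 per MMBtu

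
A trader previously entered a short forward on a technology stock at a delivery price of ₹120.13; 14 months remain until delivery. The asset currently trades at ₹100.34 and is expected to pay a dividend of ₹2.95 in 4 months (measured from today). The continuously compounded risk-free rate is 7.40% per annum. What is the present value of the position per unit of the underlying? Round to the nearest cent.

₹12.73

PV(remaining dividends) I = 2.95·e^(−0.0740·4/12) = 2.8781
Current forward F = (S − I)·e^(rT) = (100.34 − 2.8781)·e^(0.0740·14/12) = 97.4619 × 1.090170 = 106.2500
Value (long) = (F − K)·e^(−rT) = (106.2500 − 120.13) × 0.917288 = -12.7320
Short position value = −(long value) = ₹12.73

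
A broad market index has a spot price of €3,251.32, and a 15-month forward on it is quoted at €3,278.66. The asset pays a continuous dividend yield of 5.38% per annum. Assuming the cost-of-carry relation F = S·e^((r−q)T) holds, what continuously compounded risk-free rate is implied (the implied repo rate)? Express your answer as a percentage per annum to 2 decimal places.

6.05%

From F = S·e^((r−q)T): (r − q) = ln(F/S)/T
ln(3278.66/3251.32) = ln(1.008409) = 0.008374
(r − q) = 0.008374 / (15/12) = 0.006699
r = ln(F/S)/T + q = 0.006699 + 0.0538 = 0.060499
r = 6.05%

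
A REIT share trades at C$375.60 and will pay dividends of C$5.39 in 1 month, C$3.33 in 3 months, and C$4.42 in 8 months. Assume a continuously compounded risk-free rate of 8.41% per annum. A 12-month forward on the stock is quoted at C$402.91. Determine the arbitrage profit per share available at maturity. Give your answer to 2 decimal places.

PV(dividends) I = 5.39·e^(−0.0841·1/12) + 3.33·e^(−0.0841·3/12) + 4.42·e^(−0.0841·8/12) = 12.7921
Fair forward F* = (S − I)·e^(rT) = (375.60 − 12.7921)·e^0.084100 = 362.8079 × 1.087738 = 394.6399
Market C$402.91 > fair 394.6399: forward overpriced → cash-and-carry (borrow at r, buy the stock and collect the dividends, short the forward).
Profit at T = |F_mkt − F*| = |402.91 − 394.6399| = C$8.27 per share

C$8.27 per share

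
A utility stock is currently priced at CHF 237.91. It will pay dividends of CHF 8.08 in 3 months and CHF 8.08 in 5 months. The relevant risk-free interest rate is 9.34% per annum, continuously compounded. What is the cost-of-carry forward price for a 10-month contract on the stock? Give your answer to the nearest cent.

CHF 240.23

PV(dividends) I = 8.08·e^(−0.0934·3/12) + 8.08·e^(−0.0934·5/12)
I = 7.8935 + 7.7716 = 15.6651
F = (S − I)·e^(rT) = (237.91 − 15.6651) · e^(0.0934·10/12)
= 222.2449 · e^0.077833 = 222.2449 × 1.080942 = CHF 240.23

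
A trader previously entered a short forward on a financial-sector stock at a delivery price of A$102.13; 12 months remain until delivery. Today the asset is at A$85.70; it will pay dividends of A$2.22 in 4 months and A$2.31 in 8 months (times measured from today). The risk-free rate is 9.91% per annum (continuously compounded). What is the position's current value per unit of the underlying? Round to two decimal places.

PV(remaining dividends) I = 2.22·e^(−0.0991·4/12) + 2.31·e^(−0.0991·8/12) = 4.3102
Current forward F = (S − I)·e^(rT) = (85.70 − 4.3102)·e^(0.0991·12/12) = 81.3898 × 1.104177 = 89.8687
Value (long) = (F − K)·e^(−rT) = (89.8687 − 102.13) × 0.905652 = -11.1045
Short position value = −(long value) = A$11.10

A$11.10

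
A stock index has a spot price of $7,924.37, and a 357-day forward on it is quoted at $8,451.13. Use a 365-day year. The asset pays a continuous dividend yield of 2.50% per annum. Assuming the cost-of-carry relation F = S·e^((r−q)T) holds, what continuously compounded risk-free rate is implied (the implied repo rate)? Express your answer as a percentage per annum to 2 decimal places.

From F = S·e^((r−q)T): (r − q) = ln(F/S)/T
ln(8451.13/7924.37) = ln(1.066473) = 0.064357
(r − q) = 0.064357 / (357/365) = 0.065799
r = ln(F/S)/T + q = 0.065799 + 0.0250 = 0.090799
r = 9.08%

9.08%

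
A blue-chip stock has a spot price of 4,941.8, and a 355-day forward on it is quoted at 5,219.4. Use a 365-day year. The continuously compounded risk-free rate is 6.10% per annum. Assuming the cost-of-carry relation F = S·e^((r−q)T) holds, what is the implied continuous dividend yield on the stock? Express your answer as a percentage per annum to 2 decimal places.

0.48%

From F = S·e^((r−q)T): (r − q) = ln(F/S)/T
ln(5219.4/4941.8) = ln(1.056174) = 0.054653
(r − q) = 0.054653 / (355/365) = 0.056193
q = r − ln(F/S)/T = 0.0610 − 0.056193 = 0.004807
q = 0.48%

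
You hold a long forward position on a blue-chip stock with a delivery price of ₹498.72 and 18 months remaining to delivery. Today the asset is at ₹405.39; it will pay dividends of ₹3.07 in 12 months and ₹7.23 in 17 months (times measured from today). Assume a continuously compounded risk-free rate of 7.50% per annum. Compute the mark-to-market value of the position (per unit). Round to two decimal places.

PV(remaining dividends) I = 3.07·e^(−0.0750·12/12) + 7.23·e^(−0.0750·17/12) = 9.3494
Current forward F = (S − I)·e^(rT) = (405.39 − 9.3494)·e^(0.0750·18/12) = 396.0406 × 1.119072 = 443.1979
Value (long) = (F − K)·e^(−rT) = (443.1979 − 498.72) × 0.893597 = -49.6144
Value = -₹49.61

-₹49.61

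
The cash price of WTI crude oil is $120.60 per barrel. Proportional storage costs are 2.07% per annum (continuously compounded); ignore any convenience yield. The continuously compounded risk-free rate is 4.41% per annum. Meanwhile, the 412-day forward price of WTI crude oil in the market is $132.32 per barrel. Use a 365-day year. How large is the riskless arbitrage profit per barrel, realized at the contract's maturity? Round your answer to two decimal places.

$2.57 per barrel

Fair forward: F* = S·e^(carry·T), with carry = (r + u) = 0.0441 + 0.0207 = 0.0648
F* = 120.60 · e^(0.0648 × 412/365) = 120.60 · e^0.073144 = 120.60 × 1.075885 = $129.7517
Market $132.32 > fair $129.7517: forward overpriced → cash-and-carry (buy spot, short the forward).
At maturity, profit = |F_mkt − F*| = |132.32 − 129.7517| = $2.57 per barrel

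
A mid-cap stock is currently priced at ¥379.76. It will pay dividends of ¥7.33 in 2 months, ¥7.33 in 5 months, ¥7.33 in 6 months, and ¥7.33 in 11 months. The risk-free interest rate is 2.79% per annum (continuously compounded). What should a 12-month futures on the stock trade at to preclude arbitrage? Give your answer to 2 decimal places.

PV(dividends) I = 7.33·e^(−0.0279·2/12) + 7.33·e^(−0.0279·5/12) + 7.33·e^(−0.0279·6/12) + 7.33·e^(−0.0279·11/12)
I = 7.2960 + 7.2453 + 7.2285 + 7.1449 = 28.9147
F = (S − I)·e^(rT) = (379.76 − 28.9147) · e^(0.0279·12/12)
= 350.8453 · e^0.027900 = 350.8453 × 1.028293 = ¥360.77

¥360.77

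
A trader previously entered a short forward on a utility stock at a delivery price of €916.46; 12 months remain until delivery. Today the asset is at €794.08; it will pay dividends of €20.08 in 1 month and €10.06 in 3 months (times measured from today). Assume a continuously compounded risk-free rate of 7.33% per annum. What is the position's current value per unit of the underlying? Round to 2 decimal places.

PV(remaining dividends) I = 20.08·e^(−0.0733·1/12) + 10.06·e^(−0.0733·3/12) = 29.8350
Current forward F = (S − I)·e^(rT) = (794.08 − 29.8350)·e^(0.0733·12/12) = 764.2450 × 1.076053 = 822.3681
Value (long) = (F − K)·e^(−rT) = (822.3681 − 916.46) × 0.929322 = -87.4417
Short position value = −(long value) = €87.44

€87.44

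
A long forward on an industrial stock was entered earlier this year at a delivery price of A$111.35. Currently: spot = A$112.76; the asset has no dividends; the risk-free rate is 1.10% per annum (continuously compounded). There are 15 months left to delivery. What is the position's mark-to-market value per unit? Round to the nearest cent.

A$2.93

Current fair forward for the remaining 15 months: F = S·e^(r·T), r = 0.0110
F = 112.76 · e^(0.0110 × 15/12) = 112.76 × 1.013845 = 114.3212
Value of long forward = (F − K)·e^(−rT) = (114.3212 − 111.35) · e^(−0.0110·15/12)
= 2.9712 × 0.986344 = 2.93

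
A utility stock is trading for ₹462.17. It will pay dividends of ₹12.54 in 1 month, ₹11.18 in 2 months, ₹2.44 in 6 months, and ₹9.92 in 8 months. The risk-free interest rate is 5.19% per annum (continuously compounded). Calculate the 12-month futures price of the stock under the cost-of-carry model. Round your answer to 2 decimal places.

PV(dividends) I = 12.54·e^(−0.0519·1/12) + 11.18·e^(−0.0519·2/12) + 2.44·e^(−0.0519·6/12) + 9.92·e^(−0.0519·8/12)
I = 12.4859 + 11.0837 + 2.3775 + 9.5826 = 35.5297
F = (S − I)·e^(rT) = (462.17 − 35.5297) · e^(0.0519·12/12)
= 426.6403 · e^0.051900 = 426.6403 × 1.053270 = ₹449.37

₹449.37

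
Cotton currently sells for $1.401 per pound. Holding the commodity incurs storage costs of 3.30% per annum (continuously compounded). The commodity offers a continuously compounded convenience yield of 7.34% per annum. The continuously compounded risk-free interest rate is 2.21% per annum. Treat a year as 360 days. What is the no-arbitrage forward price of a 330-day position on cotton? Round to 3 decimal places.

$1.378 per pound

Net carry = r + u − y = 0.0221 + 0.0330 − 0.0734 = -0.0183
F = S·e^((r+u−y)T) = 1.401 · e^(-0.0183 × 330/360) = 1.401 · e^-0.016775
= 1.401 × 0.983365 = $1.378 per pound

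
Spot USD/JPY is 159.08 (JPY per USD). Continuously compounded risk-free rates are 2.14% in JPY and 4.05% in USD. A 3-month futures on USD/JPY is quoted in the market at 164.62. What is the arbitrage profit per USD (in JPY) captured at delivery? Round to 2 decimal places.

6.30 per USD (in JPY)

Fair futures: F* = S·e^(carry·T), with carry = (r_JPY − r_USD) = 0.0214 − 0.0405 = -0.0191
F* = 159.08 · e^(-0.0191 × 3/12) = 159.08 · e^-0.004775 = 159.08 × 0.995236 = 158.3221
Market 164.62 > fair 158.3221: forward overpriced → cash-and-carry (buy spot, short the forward).
At maturity, profit = |F_mkt − F*| = |164.62 − 158.3221| = 6.30 per USD (in JPY)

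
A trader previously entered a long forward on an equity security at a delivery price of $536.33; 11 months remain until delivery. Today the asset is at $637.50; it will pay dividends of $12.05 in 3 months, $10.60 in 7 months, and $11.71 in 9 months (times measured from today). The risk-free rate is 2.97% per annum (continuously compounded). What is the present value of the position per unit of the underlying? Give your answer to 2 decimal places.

PV(remaining dividends) I = 12.05·e^(−0.0297·3/12) + 10.60·e^(−0.0297·7/12) + 11.71·e^(−0.0297·9/12) = 33.8308
Current forward F = (S − I)·e^(rT) = (637.50 − 33.8308)·e^(0.0297·11/12) = 603.6692 × 1.027599 = 620.3299
Value (long) = (F − K)·e^(−rT) = (620.3299 − 536.33) × 0.973142 = 81.7438
Value = $81.74

$81.74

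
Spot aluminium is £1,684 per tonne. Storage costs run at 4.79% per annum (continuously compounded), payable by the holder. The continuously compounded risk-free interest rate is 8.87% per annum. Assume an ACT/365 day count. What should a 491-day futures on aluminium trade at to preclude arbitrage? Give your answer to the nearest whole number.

Net carry = r + u − y = 0.0887 + 0.0479 − 0.0000 = 0.1366
F = S·e^((r+u−y)T) = 1684 · e^(0.1366 × 491/365) = 1684 · e^0.183755
= 1684 × 1.201721 = £2,024 per tonne

£2,024 per tonne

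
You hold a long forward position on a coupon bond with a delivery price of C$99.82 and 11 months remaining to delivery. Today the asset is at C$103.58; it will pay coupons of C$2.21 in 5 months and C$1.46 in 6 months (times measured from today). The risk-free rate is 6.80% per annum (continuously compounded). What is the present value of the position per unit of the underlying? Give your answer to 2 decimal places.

PV(remaining coupons) I = 2.21·e^(−0.0680·5/12) + 1.46·e^(−0.0680·6/12) = 3.5595
Current forward F = (S − I)·e^(rT) = (103.58 − 3.5595)·e^(0.0680·11/12) = 100.0205 × 1.064317 = 106.4535
Value (long) = (F − K)·e^(−rT) = (106.4535 − 99.82) × 0.939570 = 6.2326
Value = C$6.23

C$6.23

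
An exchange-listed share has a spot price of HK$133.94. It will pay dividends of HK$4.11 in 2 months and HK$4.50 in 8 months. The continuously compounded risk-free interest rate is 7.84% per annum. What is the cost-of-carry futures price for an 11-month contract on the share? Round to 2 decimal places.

PV(dividends) I = 4.11·e^(−0.0784·2/12) + 4.50·e^(−0.0784·8/12)
I = 4.0566 + 4.2708 = 8.3274
F = (S − I)·e^(rT) = (133.94 − 8.3274) · e^(0.0784·11/12)
= 125.6126 · e^0.071867 = 125.6126 × 1.074512 = HK$134.97

HK$134.97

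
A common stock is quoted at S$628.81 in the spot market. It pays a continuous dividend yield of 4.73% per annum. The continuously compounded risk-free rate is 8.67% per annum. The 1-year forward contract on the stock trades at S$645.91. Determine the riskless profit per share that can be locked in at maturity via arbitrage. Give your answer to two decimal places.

Fair forward: F* = S·e^(carry·T), with carry = (r − q) = 0.0867 − 0.0473 = 0.0394
F* = 628.81 · e^(0.0394 × 1) = 628.81 · e^0.039400 = 628.81 × 1.040186 = S$654.0794
Market S$645.91 < fair S$654.0794: forward underpriced → reverse cash-and-carry (short spot, go long the forward).
At maturity, profit = |F_mkt − F*| = |645.91 − 654.0794| = S$8.17 per share

S$8.17 per share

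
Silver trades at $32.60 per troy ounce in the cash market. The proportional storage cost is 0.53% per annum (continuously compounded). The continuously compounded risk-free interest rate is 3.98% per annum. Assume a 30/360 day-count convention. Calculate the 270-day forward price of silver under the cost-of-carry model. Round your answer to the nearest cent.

$33.72 per troy ounce

Net carry = r + u − y = 0.0398 + 0.0053 − 0.0000 = 0.0451
F = S·e^((r+u−y)T) = 32.60 · e^(0.0451 × 270/360) = 32.60 · e^0.033825
= 32.60 × 1.034404 = $33.72 per troy ounce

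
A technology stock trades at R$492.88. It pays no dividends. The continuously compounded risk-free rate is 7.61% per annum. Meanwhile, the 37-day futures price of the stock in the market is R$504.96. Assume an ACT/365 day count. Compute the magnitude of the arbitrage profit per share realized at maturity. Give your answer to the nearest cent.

Fair futures: F* = S·e^(carry·T), with carry = r = 0.0761
F* = 492.88 · e^(0.0761 × 37/365) = 492.88 · e^0.007714 = 492.88 × 1.007744 = R$496.6969
Market R$504.96 > fair R$496.6969: forward overpriced → cash-and-carry (buy spot, short the forward).
At maturity, profit = |F_mkt − F*| = |504.96 − 496.6969| = R$8.26 per share

R$8.26 per share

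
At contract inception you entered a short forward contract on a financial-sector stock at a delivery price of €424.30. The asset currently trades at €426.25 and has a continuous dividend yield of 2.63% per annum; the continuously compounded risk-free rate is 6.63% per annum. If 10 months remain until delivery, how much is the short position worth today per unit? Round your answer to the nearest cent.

Current fair forward for the remaining 10 months: F = S·e^((r − q)·T), (r − q) = 0.0663 − 0.0263 = 0.0400
F = 426.25 · e^(0.0400 × 10/12) = 426.25 × 1.033895 = 440.6977
Value of long forward = (F − K)·e^(−rT) = (440.6977 − 424.30) · e^(−0.0663·10/12)
= 16.3977 × 0.946249 = 15.52
Short position value = −(long value) = -€15.52

-€15.52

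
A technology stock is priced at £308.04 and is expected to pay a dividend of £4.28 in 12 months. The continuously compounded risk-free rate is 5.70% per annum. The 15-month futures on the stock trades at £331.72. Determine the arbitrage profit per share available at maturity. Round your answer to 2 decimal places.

£5.27 per share

PV(dividends) I = 4.28·e^(−0.0570·12/12) = 4.0429
Fair futures F* = (S − I)·e^(rT) = (308.04 − 4.0429)·e^0.071250 = 303.9971 × 1.073850 = 326.4473
Market £331.72 > fair 326.4473: forward overpriced → cash-and-carry (borrow at r, buy the stock and collect the dividends, short the forward).
Profit at T = |F_mkt − F*| = |331.72 − 326.4473| = £5.27 per share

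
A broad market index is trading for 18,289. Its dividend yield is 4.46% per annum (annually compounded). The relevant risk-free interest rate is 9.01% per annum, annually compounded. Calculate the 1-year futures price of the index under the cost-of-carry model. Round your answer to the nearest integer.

19,086

F = S · (1+r)^T / (1+q)^T
= 18289 × 1.090100 / 1.044600 = 18289 × 1.043557
F = 19,086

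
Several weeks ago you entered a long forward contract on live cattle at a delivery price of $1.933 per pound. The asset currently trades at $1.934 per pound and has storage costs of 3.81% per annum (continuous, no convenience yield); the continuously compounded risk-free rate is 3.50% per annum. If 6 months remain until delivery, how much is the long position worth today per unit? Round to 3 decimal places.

Current fair forward for the remaining 6 months: F = S·e^((r + u)·T), (r + u) = 0.0350 + 0.0381 = 0.0731
F = 1.934 · e^(0.0731 × 6/12) = 1.934 × 1.037226 = 2.0060
Value of long forward = (F − K)·e^(−rT) = (2.0060 − 1.933) · e^(−0.0350·6/12)
= 0.0730 × 0.982652 = 0.072

$0.072 per pound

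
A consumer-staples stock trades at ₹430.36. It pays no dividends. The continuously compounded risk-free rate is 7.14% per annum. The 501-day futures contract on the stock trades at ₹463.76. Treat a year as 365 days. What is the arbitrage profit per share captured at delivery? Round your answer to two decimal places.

₹10.91 per share

Fair futures: F* = S·e^(carry·T), with carry = r = 0.0714
F* = 430.36 · e^(0.0714 × 501/365) = 430.36 · e^0.098004 = 430.36 × 1.102967 = ₹474.6729
Market ₹463.76 < fair ₹474.6729: forward underpriced → reverse cash-and-carry (short spot, go long the forward).
At maturity, profit = |F_mkt − F*| = |463.76 − 474.6729| = ₹10.91 per share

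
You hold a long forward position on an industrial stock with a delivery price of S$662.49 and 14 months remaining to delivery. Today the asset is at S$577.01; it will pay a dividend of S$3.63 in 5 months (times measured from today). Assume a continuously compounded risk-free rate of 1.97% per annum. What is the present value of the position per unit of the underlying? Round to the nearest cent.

PV(remaining dividends) I = 3.63·e^(−0.0197·5/12) = 3.6003
Current forward F = (S − I)·e^(rT) = (577.01 − 3.6003)·e^(0.0197·14/12) = 573.4097 × 1.023249 = 586.7409
Value (long) = (F − K)·e^(−rT) = (586.7409 − 662.49) × 0.977279 = -74.0280
Value = -S$74.03

-S$74.03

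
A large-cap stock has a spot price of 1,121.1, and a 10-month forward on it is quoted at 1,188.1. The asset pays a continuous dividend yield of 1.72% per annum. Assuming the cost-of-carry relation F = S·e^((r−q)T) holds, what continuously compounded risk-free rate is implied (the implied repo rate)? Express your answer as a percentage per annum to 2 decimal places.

8.69%

From F = S·e^((r−q)T): (r − q) = ln(F/S)/T
ln(1188.1/1121.1) = ln(1.059763) = 0.058045
(r − q) = 0.058045 / (10/12) = 0.069654
r = ln(F/S)/T + q = 0.069654 + 0.0172 = 0.086854
r = 8.69%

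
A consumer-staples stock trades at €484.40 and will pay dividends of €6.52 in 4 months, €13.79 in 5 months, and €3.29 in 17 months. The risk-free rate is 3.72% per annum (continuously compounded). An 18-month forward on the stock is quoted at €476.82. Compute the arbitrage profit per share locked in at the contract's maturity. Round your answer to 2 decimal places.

€10.91 per share

PV(dividends) I = 6.52·e^(−0.0372·4/12) + 13.79·e^(−0.0372·5/12) + 3.29·e^(−0.0372·17/12) = 23.1387
Fair forward F* = (S − I)·e^(rT) = (484.40 − 23.1387)·e^0.055800 = 461.2613 × 1.057386 = 487.7312
Market €476.82 < fair 487.7312: forward underpriced → reverse cash-and-carry (short the stock, invest proceeds at r, pay the dividends, go long the forward).
Profit at T = |F_mkt − F*| = |476.82 − 487.7312| = €10.91 per share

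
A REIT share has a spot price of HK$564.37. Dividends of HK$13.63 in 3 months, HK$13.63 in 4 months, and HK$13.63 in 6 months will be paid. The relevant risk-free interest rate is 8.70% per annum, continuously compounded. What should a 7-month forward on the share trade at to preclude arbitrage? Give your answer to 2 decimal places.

HK$552.06

PV(dividends) I = 13.63·e^(−0.0870·3/12) + 13.63·e^(−0.0870·4/12) + 13.63·e^(−0.0870·6/12)
I = 13.3367 + 13.2404 + 13.0498 = 39.6269
F = (S − I)·e^(rT) = (564.37 − 39.6269) · e^(0.0870·7/12)
= 524.7431 · e^0.050750 = 524.7431 × 1.052060 = HK$552.06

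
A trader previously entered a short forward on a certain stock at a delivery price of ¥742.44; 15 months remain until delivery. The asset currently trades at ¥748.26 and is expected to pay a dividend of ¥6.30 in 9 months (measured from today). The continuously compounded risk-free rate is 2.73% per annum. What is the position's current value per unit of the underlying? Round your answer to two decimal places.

PV(remaining dividends) I = 6.30·e^(−0.0273·9/12) = 6.1723
Current forward F = (S − I)·e^(rT) = (748.26 − 6.1723)·e^(0.0273·15/12) = 742.0877 × 1.034714 = 767.8485
Value (long) = (F − K)·e^(−rT) = (767.8485 − 742.44) × 0.966451 = 24.5561
Short position value = −(long value) = -¥24.56

-¥24.56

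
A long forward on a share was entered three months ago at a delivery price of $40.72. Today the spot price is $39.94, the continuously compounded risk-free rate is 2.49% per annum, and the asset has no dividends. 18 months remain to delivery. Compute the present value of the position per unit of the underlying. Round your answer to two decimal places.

$0.71

Current fair forward for the remaining 18 months: F = S·e^(r·T), r = 0.0249
F = 39.94 · e^(0.0249 × 18/12) = 39.94 × 1.038056 = 41.4600
Value of long forward = (F − K)·e^(−rT) = (41.4600 − 40.72) · e^(−0.0249·18/12)
= 0.7400 × 0.963339 = 0.71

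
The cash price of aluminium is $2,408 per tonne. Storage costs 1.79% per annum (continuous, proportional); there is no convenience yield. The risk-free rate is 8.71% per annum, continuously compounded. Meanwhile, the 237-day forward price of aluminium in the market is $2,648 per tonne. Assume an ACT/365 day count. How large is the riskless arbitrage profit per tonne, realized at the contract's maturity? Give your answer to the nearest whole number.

Fair forward: F* = S·e^(carry·T), with carry = (r + u) = 0.0871 + 0.0179 = 0.1050
F* = 2408 · e^(0.1050 × 237/365) = 2408 · e^0.068178 = 2408 × 1.070556 = $2577.8988
Market $2648 > fair $2577.8988: forward overpriced → cash-and-carry (buy spot, short the forward).
At maturity, profit = |F_mkt − F*| = |2648 − 2577.8988| = $70 per tonne

$70 per tonne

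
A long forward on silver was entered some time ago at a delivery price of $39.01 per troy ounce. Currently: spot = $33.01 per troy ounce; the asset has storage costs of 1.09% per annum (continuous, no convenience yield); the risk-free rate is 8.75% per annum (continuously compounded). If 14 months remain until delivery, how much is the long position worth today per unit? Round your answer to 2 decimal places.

Current fair forward for the remaining 14 months: F = S·e^((r + u)·T), (r + u) = 0.0875 + 0.0109 = 0.0984
F = 33.01 · e^(0.0984 × 14/12) = 33.01 × 1.121649 = 37.0256
Value of long forward = (F − K)·e^(−rT) = (37.0256 − 39.01) · e^(−0.0875·14/12)
= -1.9844 × 0.902954 = -1.79

-$1.79 per troy ounce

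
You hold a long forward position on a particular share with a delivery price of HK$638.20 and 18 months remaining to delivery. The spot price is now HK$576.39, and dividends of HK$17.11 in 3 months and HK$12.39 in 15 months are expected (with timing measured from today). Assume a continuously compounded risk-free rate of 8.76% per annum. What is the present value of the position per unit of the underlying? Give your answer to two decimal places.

-HK$11.07

PV(remaining dividends) I = 17.11·e^(−0.0876·3/12) + 12.39·e^(−0.0876·15/12) = 27.8443
Current forward F = (S − I)·e^(rT) = (576.39 − 27.8443)·e^(0.0876·18/12) = 548.5457 × 1.140424 = 625.5747
Value (long) = (F − K)·e^(−rT) = (625.5747 − 638.20) × 0.876867 = -11.0707
Value = -HK$11.07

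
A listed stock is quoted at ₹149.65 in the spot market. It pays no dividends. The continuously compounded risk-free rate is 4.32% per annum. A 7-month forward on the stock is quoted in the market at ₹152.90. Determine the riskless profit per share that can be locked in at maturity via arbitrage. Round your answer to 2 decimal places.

Fair forward: F* = S·e^(carry·T), with carry = r = 0.0432
F* = 149.65 · e^(0.0432 × 7/12) = 149.65 · e^0.025200 = 149.65 × 1.025520 = ₹153.4691
Market ₹152.90 < fair ₹153.4691: forward underpriced → reverse cash-and-carry (short spot, go long the forward).
At maturity, profit = |F_mkt − F*| = |152.90 − 153.4691| = ₹0.57 per share

₹0.57 per share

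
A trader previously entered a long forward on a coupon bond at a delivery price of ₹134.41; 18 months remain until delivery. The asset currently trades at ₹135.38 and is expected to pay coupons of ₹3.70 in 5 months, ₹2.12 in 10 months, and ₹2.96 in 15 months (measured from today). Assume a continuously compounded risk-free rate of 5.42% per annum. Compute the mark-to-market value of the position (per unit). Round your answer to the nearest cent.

PV(remaining coupons) I = 3.70·e^(−0.0542·5/12) + 2.12·e^(−0.0542·10/12) + 2.96·e^(−0.0542·15/12) = 8.4099
Current forward F = (S − I)·e^(rT) = (135.38 − 8.4099)·e^(0.0542·18/12) = 126.9701 × 1.084696 = 137.7240
Value (long) = (F − K)·e^(−rT) = (137.7240 − 134.41) × 0.921917 = 3.0552
Value = ₹3.06

₹3.06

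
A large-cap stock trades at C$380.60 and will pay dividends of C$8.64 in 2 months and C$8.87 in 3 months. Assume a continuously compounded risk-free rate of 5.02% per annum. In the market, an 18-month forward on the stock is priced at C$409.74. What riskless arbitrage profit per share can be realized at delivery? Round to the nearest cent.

C$18.06 per share

PV(dividends) I = 8.64·e^(−0.0502·2/12) + 8.87·e^(−0.0502·3/12) = 17.3274
Fair forward F* = (S − I)·e^(rT) = (380.60 − 17.3274)·e^0.075300 = 363.2726 × 1.078208 = 391.6834
Market C$409.74 > fair 391.6834: forward overpriced → cash-and-carry (borrow at r, buy the stock and collect the dividends, short the forward).
Profit at T = |F_mkt − F*| = |409.74 − 391.6834| = C$18.06 per share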